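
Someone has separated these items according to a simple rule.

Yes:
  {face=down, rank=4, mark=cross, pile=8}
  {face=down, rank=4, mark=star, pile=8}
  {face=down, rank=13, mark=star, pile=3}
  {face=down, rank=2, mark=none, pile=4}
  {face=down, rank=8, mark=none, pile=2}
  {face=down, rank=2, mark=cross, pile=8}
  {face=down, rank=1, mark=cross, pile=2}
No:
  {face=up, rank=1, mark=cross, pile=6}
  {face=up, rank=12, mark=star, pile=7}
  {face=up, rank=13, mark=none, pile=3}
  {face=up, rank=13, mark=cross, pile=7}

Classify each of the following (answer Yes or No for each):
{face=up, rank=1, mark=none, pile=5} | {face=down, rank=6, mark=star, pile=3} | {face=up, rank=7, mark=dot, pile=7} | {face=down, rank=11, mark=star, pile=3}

No, Yes, No, Yes

The common property of the 'Yes' items is: face is down. No 'No' item has it.
{face=up, rank=1, mark=none, pile=5}: face is up, does not fit → No. {face=down, rank=6, mark=star, pile=3}: face is down, qualifies → Yes. {face=up, rank=7, mark=dot, pile=7}: face is up, does not fit → No. {face=down, rank=11, mark=star, pile=3}: face is down, qualifies → Yes.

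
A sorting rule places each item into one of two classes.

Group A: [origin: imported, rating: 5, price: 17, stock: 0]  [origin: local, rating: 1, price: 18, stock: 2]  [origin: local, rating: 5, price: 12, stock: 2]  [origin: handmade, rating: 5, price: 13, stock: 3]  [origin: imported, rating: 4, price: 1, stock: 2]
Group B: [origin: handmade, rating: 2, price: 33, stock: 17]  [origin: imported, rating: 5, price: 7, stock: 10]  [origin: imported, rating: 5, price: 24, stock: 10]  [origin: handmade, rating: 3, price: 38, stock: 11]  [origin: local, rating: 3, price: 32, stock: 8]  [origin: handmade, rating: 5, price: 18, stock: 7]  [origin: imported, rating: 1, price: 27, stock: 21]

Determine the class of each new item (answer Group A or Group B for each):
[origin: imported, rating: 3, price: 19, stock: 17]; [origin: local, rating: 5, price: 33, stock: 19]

Group B, Group B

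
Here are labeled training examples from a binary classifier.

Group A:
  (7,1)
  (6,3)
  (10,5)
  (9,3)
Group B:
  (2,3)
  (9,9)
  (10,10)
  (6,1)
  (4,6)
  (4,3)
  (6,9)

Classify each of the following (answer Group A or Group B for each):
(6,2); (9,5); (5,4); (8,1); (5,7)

All 'Group A' examples share one property — first > second AND sum ≥ 8 — and every 'Group B' example lacks it.

Group A, Group A, Group A, Group A, Group B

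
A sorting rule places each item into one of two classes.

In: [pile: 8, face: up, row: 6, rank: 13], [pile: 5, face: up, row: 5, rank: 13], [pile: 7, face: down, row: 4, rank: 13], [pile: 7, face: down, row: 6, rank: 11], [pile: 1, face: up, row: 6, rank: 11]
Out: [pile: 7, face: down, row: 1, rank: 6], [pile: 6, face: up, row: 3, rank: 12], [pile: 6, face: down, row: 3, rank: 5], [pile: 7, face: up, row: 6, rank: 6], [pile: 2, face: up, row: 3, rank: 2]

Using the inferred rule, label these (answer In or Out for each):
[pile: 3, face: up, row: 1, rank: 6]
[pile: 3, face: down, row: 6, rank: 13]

Rule: rank ≥ 11 AND row ≥ 4. This holds for each 'In' example and fails for each 'Out' one.

Out, In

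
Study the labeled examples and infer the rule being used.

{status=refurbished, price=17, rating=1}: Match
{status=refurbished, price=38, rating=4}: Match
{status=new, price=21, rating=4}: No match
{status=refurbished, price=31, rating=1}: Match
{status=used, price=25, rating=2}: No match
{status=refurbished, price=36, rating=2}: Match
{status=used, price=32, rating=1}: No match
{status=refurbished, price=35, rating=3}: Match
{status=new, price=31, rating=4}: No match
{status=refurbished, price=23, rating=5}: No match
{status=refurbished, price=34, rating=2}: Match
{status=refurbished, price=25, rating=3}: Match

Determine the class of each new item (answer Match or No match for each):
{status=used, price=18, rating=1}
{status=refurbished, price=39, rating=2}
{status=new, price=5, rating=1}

No match, Match, No match

The pattern is that an item is 'Match' exactly when: status is refurbished AND rating ≤ 4.
{status=used, price=18, rating=1}: status is used, rating = 1, does not satisfy this → No match.
{status=refurbished, price=39, rating=2}: status is refurbished, rating = 2, satisfies this → Match.
{status=new, price=5, rating=1}: status is new, rating = 1, does not satisfy this → No match.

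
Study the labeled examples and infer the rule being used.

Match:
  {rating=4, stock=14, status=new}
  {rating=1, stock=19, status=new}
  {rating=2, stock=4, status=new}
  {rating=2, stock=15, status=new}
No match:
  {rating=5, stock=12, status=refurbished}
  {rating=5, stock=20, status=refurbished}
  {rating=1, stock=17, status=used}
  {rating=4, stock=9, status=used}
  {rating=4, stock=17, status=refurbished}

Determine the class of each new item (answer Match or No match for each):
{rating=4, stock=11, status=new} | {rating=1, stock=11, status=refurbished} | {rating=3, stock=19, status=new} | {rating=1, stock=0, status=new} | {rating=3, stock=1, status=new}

Match, No match, Match, Match, Match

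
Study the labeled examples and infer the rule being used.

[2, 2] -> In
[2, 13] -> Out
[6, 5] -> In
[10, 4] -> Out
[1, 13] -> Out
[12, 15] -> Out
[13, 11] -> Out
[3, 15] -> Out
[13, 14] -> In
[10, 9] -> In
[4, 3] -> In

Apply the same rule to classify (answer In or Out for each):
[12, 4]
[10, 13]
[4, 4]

Out, Out, In

The classifier is using: |first − second| ≤ 1.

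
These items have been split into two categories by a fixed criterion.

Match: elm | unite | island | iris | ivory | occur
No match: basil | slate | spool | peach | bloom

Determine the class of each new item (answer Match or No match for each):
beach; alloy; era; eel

No match, Match, Match, Match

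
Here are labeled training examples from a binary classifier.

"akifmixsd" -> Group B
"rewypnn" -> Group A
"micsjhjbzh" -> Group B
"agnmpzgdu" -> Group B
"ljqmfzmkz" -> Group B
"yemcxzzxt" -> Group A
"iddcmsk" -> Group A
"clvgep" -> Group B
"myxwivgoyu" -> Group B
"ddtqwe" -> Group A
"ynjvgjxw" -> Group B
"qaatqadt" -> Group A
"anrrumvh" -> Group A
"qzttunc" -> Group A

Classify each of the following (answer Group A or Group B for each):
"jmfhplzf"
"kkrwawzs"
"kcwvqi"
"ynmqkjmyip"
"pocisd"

The classifier is using: has a double letter.
"jmfhplzf" → no doubled letter → Group B. "kkrwawzs" → 'kk' doubled → Group A. "kcwvqi" → no doubled letter → Group B. "ynmqkjmyip" → no doubled letter → Group B. "pocisd" → no doubled letter → Group B.

Group B, Group A, Group B, Group B, Group B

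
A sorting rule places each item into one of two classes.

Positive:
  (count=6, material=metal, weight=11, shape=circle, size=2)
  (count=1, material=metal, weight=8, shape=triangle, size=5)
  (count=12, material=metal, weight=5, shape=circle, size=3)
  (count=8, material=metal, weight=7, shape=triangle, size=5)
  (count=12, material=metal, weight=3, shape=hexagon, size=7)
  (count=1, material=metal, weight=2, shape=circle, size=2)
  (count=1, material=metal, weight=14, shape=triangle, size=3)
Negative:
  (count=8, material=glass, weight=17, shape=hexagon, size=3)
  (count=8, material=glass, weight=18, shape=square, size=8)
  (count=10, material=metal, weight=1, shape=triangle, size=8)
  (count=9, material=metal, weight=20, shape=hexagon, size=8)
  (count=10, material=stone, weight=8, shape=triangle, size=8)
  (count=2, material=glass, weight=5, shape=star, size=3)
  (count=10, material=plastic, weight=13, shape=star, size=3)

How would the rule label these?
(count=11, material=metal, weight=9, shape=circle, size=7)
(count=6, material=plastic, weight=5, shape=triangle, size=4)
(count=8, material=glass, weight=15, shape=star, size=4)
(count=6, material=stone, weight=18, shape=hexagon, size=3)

Rule: material is metal AND size ≤ 7. This holds for each 'Positive' example and fails for each 'Negative' one.
Positive: (count=11, material=metal, weight=9, shape=circle, size=7), since material is metal, size = 7. Negative: (count=6, material=plastic, weight=5, shape=triangle, size=4), since material is plastic, size = 4. Negative: (count=8, material=glass, weight=15, shape=star, size=4), since material is glass, size = 4. Negative: (count=6, material=stone, weight=18, shape=hexagon, size=3), since material is stone, size = 3.

Positive, Negative, Negative, Negative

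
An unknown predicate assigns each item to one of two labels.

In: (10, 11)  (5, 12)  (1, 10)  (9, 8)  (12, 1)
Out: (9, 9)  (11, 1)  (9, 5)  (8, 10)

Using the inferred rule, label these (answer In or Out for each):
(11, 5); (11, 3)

Out, Out

'In' ⟺ sum is odd.
(11, 5): 11+5 = 16, doesn't match → Out. (11, 3): 11+3 = 14, doesn't match → Out.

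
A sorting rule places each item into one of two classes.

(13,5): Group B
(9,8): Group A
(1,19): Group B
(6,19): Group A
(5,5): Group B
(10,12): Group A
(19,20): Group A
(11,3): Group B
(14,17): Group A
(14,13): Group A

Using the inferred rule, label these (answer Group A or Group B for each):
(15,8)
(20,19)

The distinguishing property — product is even — holds for all the 'Group A' cases and none of the 'Group B' cases.

Group A, Group A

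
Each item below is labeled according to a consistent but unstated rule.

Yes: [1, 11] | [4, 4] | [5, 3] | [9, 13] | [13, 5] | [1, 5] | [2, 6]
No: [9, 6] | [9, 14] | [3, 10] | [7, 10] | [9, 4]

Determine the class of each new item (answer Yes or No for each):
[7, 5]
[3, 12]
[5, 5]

The pattern is that an item is 'Yes' exactly when: sum is even.
[7, 5]: 7+5 = 12, checks out → Yes.
[3, 12]: 3+12 = 15, fails the rule → No.
[5, 5]: 5+5 = 10, checks out → Yes.

Yes, No, Yes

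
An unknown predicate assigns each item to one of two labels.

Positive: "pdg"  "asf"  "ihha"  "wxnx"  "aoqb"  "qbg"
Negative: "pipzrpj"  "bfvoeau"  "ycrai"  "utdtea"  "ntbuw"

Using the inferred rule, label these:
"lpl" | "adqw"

Positive, Positive

One predicate separates the groups cleanly: length ≤ 4.
"lpl" → length 3 → Positive.
"adqw" → length 4 → Positive.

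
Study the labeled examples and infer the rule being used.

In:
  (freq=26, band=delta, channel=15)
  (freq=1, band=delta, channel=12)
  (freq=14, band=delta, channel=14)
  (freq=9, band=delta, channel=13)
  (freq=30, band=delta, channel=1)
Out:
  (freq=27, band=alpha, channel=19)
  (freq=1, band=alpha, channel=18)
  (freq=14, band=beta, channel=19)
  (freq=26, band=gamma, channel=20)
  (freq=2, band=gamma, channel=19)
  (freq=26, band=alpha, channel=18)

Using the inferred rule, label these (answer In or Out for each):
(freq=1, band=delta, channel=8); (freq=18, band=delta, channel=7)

In, In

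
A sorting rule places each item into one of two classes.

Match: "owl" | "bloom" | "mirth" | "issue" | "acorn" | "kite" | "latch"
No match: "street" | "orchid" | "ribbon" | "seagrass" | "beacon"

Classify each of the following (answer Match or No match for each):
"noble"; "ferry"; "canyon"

The pattern is that an item is 'Match' exactly when: length ≤ 5.
"noble": length 5 — satisfies this, so Match.
"ferry": length 5 — satisfies this, so Match.
"canyon": length 6 — does not satisfy this, so No match.

Match, Match, No match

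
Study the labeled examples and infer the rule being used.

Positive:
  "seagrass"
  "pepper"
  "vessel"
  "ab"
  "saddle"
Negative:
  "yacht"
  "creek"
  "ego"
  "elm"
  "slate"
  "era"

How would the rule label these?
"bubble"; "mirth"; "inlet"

Positive, Negative, Negative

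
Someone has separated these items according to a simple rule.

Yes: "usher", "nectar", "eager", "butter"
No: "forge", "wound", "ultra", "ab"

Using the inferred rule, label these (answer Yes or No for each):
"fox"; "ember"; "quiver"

No, Yes, Yes

Every 'Yes' example satisfies: ends with 'r'. None of the 'No' examples do.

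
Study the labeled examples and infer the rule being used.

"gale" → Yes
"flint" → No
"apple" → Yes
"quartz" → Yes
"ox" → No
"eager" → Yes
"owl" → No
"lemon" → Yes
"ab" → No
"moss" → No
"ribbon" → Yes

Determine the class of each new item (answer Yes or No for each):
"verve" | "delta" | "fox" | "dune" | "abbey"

Yes, Yes, No, Yes, Yes

'Yes' ⟺ has ≥ 2 vowels.
"verve": 2 vowels, fits → Yes.
"delta": 2 vowels, fits → Yes.
"fox": 1 vowel, does not fit → No.
"dune": 2 vowels, fits → Yes.
"abbey": 2 vowels, fits → Yes.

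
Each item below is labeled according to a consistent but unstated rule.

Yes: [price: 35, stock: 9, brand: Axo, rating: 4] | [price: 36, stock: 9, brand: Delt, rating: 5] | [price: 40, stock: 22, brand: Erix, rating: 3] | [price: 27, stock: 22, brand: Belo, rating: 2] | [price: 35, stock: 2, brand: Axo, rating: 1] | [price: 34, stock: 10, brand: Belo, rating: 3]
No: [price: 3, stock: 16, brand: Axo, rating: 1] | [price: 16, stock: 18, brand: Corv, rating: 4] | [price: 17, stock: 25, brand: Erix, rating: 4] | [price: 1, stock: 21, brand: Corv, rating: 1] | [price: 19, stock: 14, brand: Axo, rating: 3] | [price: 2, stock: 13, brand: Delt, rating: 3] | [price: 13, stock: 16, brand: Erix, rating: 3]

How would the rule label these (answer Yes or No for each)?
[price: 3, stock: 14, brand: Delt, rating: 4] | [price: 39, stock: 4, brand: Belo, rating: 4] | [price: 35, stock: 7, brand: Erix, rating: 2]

No, Yes, Yes

Every 'Yes' example satisfies: price ≥ 27. None of the 'No' examples do.
[price: 3, stock: 14, brand: Delt, rating: 4] → price = 3 → No. [price: 39, stock: 4, brand: Belo, rating: 4] → price = 39 → Yes. [price: 35, stock: 7, brand: Erix, rating: 2] → price = 35 → Yes.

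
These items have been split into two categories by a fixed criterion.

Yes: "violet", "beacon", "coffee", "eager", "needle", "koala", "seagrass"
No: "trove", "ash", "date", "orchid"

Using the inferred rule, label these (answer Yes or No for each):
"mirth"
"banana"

The pattern is that an item is 'Yes' exactly when: has ≥ 3 vowels.

No, Yes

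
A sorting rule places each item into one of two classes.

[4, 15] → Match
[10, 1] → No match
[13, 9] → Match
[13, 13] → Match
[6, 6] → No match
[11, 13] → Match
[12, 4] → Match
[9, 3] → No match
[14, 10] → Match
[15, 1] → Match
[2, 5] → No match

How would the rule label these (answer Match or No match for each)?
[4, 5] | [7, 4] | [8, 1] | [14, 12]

A rule that fits every label: sum ≥ 16 — true of each 'Match' example, false of each 'No match' one.
[4, 5]: 4+5 = 9, does not pass → No match.
[7, 4]: 7+4 = 11, does not pass → No match.
[8, 1]: 8+1 = 9, does not pass → No match.
[14, 12]: 14+12 = 26, fits → Match.

No match, No match, No match, Match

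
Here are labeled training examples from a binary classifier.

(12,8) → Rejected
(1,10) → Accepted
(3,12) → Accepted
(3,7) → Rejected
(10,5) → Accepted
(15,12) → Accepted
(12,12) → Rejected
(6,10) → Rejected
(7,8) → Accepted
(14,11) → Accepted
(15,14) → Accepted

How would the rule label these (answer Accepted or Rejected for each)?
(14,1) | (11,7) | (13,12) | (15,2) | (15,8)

Accepted, Rejected, Accepted, Accepted, Accepted

All 'Accepted' examples share one property — sum is odd — and every 'Rejected' example lacks it.
(14,1): 14+1 = 15 — matches, so Accepted.
(11,7): 11+7 = 18 — does not fit, so Rejected.
(13,12): 13+12 = 25 — matches, so Accepted.
(15,2): 15+2 = 17 — matches, so Accepted.
(15,8): 15+8 = 23 — matches, so Accepted.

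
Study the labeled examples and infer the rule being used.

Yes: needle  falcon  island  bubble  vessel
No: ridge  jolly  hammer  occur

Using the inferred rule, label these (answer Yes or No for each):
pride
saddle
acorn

No, Yes, No

One predicate separates the groups cleanly: even length AND contains 'l'.
No: pride, since length 5, no 'l'.
Yes: saddle, since length 6, has 'l'.
No: acorn, since length 5, no 'l'.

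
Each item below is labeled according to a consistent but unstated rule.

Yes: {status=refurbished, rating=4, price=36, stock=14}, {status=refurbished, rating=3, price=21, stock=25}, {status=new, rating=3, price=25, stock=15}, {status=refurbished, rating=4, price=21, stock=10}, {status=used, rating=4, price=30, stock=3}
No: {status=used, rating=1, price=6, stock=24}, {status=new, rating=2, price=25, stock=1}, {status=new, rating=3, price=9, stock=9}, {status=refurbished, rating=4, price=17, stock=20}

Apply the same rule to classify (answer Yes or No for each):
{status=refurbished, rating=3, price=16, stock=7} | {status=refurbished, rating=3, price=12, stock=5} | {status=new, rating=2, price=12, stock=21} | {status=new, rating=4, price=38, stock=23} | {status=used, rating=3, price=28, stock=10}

No, No, No, Yes, Yes

One predicate separates the groups cleanly: stock ≥ 3 AND price ≥ 21.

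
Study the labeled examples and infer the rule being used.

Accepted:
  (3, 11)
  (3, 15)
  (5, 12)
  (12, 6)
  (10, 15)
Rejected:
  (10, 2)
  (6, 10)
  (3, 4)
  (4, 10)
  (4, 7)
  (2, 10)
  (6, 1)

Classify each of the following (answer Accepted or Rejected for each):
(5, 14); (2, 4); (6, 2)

Accepted, Rejected, Rejected

The pattern is that an item is 'Accepted' exactly when: max ≥ 11.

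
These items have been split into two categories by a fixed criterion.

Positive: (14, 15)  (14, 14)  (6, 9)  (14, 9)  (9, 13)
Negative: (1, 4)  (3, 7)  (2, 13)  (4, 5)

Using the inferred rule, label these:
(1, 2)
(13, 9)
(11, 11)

Negative, Positive, Positive

Rule: first ≥ 5. This holds for each 'Positive' example and fails for each 'Negative' one.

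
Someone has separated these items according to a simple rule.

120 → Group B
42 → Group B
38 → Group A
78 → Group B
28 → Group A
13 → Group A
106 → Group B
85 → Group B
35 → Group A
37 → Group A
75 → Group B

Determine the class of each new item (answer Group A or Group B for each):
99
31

The common property of the 'Group A' items is: at most 38. No 'Group B' item has it.
99: Group B (99 > 38). 31: Group A (31 ≤ 38).

Group B, Group A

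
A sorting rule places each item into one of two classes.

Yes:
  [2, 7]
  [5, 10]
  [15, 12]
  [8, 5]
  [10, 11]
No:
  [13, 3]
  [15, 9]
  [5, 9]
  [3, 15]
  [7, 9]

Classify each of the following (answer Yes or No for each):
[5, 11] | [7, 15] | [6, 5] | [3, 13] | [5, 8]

No, No, Yes, No, Yes

All 'Yes' examples share one property — sum is odd — and every 'No' example lacks it.
[5, 11] — 5+11 = 16, hence No. [7, 15] — 7+15 = 22, hence No. [6, 5] — 6+5 = 11, hence Yes. [3, 13] — 3+13 = 16, hence No. [5, 8] — 5+8 = 13, hence Yes.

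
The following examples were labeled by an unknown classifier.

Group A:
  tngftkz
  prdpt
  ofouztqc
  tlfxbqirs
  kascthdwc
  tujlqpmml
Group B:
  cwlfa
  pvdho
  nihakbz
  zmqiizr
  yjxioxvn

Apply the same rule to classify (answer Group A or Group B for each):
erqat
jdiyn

Group A, Group B

The common property of the 'Group A' items is: contains 't'. No 'Group B' item has it.
Group A: erqat, since has 't'. Group B: jdiyn, since no 't'.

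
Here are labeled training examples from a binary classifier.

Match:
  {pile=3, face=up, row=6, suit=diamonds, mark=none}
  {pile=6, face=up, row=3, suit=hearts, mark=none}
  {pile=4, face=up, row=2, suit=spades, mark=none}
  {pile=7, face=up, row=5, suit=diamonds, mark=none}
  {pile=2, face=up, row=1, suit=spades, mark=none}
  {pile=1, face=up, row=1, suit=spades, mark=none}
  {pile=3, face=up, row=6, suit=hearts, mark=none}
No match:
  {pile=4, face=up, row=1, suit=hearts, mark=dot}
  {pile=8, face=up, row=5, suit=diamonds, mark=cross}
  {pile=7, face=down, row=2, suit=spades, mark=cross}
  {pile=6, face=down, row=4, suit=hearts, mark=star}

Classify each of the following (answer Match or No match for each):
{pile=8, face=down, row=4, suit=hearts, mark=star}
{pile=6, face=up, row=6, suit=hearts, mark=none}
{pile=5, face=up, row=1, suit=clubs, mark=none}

No match, Match, Match

One predicate separates the groups cleanly: mark is none.
{pile=8, face=down, row=4, suit=hearts, mark=star} → mark is star → No match.
{pile=6, face=up, row=6, suit=hearts, mark=none} → mark is none → Match.
{pile=5, face=up, row=1, suit=clubs, mark=none} → mark is none → Match.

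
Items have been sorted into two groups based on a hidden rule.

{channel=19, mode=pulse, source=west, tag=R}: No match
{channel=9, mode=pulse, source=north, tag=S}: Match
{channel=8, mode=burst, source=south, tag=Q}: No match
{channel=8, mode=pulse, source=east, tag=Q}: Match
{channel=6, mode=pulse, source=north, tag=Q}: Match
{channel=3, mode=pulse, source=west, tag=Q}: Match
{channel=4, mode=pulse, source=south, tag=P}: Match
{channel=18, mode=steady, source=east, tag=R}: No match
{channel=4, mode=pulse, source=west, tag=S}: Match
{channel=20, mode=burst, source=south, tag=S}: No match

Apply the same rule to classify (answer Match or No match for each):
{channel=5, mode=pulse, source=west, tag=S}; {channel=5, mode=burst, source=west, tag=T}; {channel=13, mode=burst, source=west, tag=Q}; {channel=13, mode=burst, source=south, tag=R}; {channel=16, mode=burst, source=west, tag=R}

Match, No match, No match, No match, No match

One predicate separates the groups cleanly: mode is pulse AND channel ≤ 9.
{channel=5, mode=pulse, source=west, tag=S} → mode is pulse, channel = 5 → Match. {channel=5, mode=burst, source=west, tag=T} → mode is burst, channel = 5 → No match. {channel=13, mode=burst, source=west, tag=Q} → mode is burst, channel = 13 → No match. {channel=13, mode=burst, source=south, tag=R} → mode is burst, channel = 13 → No match. {channel=16, mode=burst, source=west, tag=R} → mode is burst, channel = 16 → No match.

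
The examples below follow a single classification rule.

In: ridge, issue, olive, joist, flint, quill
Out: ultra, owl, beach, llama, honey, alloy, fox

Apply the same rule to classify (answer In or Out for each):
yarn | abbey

The classifier is using: contains 'i'.
yarn: no 'i' — doesn't qualify, so Out. abbey: no 'i' — doesn't qualify, so Out.

Out, Out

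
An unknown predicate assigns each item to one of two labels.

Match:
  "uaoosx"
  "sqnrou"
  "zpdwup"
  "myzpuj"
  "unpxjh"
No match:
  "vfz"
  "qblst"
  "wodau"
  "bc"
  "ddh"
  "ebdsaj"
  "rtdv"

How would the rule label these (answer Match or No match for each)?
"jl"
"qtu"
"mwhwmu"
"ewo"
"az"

'Match' ⟺ even length AND contains 'u'.
"jl" → length 2, no 'u' → No match.
"qtu" → length 3, has 'u' → No match.
"mwhwmu" → length 6, has 'u' → Match.
"ewo" → length 3, no 'u' → No match.
"az" → length 2, no 'u' → No match.

No match, No match, Match, No match, No match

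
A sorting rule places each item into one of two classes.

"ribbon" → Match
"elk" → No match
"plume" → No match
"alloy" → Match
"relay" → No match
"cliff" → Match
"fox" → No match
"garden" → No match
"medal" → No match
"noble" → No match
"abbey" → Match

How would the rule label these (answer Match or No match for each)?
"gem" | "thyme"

No match, No match

The pattern is that an item is 'Match' exactly when: has a double letter.
"gem": no doubled letter, fails the rule → No match. "thyme": no doubled letter, fails the rule → No match.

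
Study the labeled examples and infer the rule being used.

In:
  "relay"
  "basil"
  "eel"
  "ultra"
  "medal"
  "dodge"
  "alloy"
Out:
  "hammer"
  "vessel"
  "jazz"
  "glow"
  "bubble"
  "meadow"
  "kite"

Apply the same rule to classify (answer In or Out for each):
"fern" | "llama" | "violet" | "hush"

'In' ⟺ odd length.
"fern" → length 4 → Out.
"llama" → length 5 → In.
"violet" → length 6 → Out.
"hush" → length 4 → Out.

Out, In, Out, Out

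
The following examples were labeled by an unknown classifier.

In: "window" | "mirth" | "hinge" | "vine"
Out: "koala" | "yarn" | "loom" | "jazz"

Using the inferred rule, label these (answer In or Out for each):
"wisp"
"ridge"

In, In

The rule appears to be: contains 'i'.
"wisp" — has 'i', hence In.
"ridge" — has 'i', hence In.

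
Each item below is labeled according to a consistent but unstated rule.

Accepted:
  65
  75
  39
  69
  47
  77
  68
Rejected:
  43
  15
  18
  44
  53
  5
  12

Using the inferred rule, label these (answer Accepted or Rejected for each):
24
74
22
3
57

Rejected, Accepted, Rejected, Rejected, Accepted

One predicate separates the groups cleanly: digit sum ≥ 10.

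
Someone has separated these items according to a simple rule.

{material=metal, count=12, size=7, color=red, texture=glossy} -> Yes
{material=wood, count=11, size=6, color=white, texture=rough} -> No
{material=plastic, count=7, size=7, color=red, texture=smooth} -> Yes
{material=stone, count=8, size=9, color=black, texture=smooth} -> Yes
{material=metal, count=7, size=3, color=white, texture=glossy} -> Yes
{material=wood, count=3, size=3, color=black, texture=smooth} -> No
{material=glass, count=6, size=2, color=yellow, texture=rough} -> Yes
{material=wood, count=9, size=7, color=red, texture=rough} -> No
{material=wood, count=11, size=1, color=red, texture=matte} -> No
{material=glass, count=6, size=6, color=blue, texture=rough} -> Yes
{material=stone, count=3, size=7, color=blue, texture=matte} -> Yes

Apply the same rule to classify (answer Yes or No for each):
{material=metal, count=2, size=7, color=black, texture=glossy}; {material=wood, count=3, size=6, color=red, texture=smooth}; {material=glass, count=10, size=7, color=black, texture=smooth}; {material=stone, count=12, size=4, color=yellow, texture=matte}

Rule: material is not wood. This holds for each 'Yes' example and fails for each 'No' one.

Yes, No, Yes, Yes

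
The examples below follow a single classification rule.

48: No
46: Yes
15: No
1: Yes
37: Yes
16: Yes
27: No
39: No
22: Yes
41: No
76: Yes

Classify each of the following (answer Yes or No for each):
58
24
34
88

Yes, No, Yes, Yes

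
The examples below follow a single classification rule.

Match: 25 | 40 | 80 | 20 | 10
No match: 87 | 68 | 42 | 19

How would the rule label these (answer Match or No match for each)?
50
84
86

Match, No match, No match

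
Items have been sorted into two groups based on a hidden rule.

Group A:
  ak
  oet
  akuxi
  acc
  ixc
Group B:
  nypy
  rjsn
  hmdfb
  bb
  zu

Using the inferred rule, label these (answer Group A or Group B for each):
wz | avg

Group B, Group A

The pattern is that an item is 'Group A' exactly when: starts with a vowel.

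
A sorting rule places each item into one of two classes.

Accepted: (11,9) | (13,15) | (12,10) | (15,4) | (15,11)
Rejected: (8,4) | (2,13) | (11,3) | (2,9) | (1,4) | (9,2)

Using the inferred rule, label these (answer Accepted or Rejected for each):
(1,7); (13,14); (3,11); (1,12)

Rejected, Accepted, Rejected, Rejected

The pattern is that an item is 'Accepted' exactly when: sum ≥ 19.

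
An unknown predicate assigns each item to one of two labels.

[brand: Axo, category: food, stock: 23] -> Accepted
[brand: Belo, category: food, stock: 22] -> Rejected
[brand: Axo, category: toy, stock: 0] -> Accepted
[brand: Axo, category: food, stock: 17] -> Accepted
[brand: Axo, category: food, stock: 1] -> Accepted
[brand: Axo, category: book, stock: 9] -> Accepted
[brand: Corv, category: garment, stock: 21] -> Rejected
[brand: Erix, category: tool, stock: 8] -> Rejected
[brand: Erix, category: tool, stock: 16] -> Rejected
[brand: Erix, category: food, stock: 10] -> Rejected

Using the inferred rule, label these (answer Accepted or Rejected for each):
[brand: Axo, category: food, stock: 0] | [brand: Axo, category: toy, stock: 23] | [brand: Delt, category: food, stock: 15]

Checking candidate rules against both groups, what survives is: brand is Axo.

Accepted, Accepted, Rejected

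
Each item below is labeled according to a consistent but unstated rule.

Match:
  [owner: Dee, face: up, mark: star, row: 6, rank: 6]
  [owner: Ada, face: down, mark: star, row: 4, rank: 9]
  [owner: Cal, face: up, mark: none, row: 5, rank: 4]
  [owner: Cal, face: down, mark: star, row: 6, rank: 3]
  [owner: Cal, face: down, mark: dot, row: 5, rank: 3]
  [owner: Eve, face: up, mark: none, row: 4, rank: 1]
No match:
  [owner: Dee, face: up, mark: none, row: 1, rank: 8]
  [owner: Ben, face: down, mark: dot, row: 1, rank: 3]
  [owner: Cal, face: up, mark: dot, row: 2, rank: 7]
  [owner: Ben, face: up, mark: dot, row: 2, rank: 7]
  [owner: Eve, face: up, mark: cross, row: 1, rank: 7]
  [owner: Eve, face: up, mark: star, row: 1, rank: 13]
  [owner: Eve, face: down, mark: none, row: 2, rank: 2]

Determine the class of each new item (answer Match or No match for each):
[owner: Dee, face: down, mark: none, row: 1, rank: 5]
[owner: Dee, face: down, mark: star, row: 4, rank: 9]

No match, Match

'Match' ⟺ row ≥ 4.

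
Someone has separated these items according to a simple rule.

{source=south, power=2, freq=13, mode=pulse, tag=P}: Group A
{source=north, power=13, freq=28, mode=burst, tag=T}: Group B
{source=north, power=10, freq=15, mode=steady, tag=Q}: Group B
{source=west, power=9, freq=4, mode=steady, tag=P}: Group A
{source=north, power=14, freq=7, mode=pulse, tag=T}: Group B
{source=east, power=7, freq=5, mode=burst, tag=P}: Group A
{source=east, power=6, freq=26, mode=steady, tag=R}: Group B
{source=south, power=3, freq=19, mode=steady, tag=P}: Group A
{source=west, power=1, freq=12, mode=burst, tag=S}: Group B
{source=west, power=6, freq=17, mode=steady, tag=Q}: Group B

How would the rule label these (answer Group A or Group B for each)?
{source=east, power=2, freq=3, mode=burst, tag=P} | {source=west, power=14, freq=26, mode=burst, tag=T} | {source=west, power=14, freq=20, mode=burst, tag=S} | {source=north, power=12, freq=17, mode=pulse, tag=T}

The simplest hypothesis consistent with all the labels is: tag is P.
{source=east, power=2, freq=3, mode=burst, tag=P}: tag is P, qualifies → Group A.
{source=west, power=14, freq=26, mode=burst, tag=T}: tag is T, fails the rule → Group B.
{source=west, power=14, freq=20, mode=burst, tag=S}: tag is S, fails the rule → Group B.
{source=north, power=12, freq=17, mode=pulse, tag=T}: tag is T, fails the rule → Group B.

Group A, Group B, Group B, Group B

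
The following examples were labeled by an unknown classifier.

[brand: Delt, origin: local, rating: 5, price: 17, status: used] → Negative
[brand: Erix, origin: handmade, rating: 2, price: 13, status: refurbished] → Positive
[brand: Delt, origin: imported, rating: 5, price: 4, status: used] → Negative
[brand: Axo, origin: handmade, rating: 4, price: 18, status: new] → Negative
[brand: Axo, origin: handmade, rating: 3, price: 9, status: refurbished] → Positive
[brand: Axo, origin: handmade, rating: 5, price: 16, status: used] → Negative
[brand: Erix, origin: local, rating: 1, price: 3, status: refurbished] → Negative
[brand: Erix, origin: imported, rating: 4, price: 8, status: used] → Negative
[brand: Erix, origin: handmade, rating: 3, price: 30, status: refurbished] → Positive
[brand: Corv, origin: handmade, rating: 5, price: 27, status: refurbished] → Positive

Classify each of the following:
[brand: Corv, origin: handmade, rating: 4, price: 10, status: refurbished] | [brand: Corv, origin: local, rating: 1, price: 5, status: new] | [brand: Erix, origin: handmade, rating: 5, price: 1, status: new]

Positive, Negative, Negative

The pattern is that an item is 'Positive' exactly when: origin is handmade AND status is refurbished.
[brand: Corv, origin: handmade, rating: 4, price: 10, status: refurbished]: origin is handmade, status is refurbished, satisfies this → Positive. [brand: Corv, origin: local, rating: 1, price: 5, status: new]: origin is local, status is new, fails the rule → Negative. [brand: Erix, origin: handmade, rating: 5, price: 1, status: new]: origin is handmade, status is new, fails the rule → Negative.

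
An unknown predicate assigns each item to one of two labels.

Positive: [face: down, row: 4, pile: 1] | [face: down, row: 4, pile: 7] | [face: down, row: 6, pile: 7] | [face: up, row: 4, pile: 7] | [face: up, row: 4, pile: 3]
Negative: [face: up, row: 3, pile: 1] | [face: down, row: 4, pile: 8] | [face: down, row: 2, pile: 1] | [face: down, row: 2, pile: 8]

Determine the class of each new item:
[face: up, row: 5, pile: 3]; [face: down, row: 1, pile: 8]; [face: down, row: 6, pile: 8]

The distinguishing property — pile ≤ 7 AND row ≥ 4 — holds for all the 'Positive' cases and none of the 'Negative' cases.
[face: up, row: 5, pile: 3]: pile = 3, row = 5, matches → Positive.
[face: down, row: 1, pile: 8]: pile = 8, row = 1, does not fit → Negative.
[face: down, row: 6, pile: 8]: pile = 8, row = 6, does not fit → Negative.

Positive, Negative, Negative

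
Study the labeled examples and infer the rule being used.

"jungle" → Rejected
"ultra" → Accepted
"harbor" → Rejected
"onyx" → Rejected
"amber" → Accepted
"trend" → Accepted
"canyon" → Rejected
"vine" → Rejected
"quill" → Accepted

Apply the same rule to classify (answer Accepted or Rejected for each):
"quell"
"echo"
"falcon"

The simplest hypothesis consistent with all the labels is: odd length.
"quell" → length 5 → Accepted. "echo" → length 4 → Rejected. "falcon" → length 6 → Rejected.

Accepted, Rejected, Rejected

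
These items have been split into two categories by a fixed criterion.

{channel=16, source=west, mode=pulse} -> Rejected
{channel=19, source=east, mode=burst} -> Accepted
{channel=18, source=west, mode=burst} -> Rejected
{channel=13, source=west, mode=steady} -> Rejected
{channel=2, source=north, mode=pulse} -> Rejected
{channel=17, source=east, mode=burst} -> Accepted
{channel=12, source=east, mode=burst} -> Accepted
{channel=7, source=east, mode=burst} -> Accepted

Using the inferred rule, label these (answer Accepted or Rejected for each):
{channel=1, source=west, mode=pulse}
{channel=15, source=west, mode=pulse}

Comparing the two groups points to one rule — source is east.

Rejected, Rejected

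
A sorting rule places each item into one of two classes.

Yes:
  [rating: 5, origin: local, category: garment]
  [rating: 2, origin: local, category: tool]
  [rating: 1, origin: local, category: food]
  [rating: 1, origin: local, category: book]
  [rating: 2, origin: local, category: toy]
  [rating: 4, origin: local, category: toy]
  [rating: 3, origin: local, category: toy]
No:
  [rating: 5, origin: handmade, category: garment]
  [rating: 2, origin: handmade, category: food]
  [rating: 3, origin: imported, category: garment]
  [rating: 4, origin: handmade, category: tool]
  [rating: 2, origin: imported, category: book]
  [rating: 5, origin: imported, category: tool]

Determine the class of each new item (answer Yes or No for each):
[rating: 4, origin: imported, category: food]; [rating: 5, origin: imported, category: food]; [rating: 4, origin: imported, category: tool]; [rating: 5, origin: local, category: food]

No, No, No, Yes

The rule appears to be: origin is local.
[rating: 4, origin: imported, category: food]: origin is imported — does not satisfy this, so No. [rating: 5, origin: imported, category: food]: origin is imported — does not satisfy this, so No. [rating: 4, origin: imported, category: tool]: origin is imported — does not satisfy this, so No. [rating: 5, origin: local, category: food]: origin is local — meets the rule, so Yes.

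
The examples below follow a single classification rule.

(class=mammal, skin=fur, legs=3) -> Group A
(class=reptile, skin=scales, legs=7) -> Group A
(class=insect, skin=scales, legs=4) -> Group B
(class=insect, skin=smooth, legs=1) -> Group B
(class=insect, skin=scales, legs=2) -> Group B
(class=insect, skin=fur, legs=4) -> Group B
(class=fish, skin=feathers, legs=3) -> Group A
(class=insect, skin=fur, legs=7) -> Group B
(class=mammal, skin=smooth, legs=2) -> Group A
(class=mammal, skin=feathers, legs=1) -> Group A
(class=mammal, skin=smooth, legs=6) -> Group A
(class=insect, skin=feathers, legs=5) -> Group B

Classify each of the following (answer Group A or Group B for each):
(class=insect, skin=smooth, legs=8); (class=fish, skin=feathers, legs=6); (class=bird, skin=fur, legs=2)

Group B, Group A, Group A

The rule appears to be: class is not insect.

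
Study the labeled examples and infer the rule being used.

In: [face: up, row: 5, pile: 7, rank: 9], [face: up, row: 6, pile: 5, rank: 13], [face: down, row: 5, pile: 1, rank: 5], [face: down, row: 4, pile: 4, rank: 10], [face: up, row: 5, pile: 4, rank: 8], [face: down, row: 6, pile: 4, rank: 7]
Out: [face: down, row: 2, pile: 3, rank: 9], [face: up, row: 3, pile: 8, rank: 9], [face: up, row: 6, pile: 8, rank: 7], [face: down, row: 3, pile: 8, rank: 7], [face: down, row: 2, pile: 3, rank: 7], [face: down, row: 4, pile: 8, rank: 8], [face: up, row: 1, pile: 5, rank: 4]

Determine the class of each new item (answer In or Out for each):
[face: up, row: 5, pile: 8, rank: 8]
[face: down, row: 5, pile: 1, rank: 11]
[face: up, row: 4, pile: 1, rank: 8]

Out, In, In

A rule that fits every label: row ≥ 3 AND pile ≤ 7 — true of each 'In' example, false of each 'Out' one.
Out: [face: up, row: 5, pile: 8, rank: 8], since row = 5, pile = 8.
In: [face: down, row: 5, pile: 1, rank: 11], since row = 5, pile = 1.
In: [face: up, row: 4, pile: 1, rank: 8], since row = 4, pile = 1.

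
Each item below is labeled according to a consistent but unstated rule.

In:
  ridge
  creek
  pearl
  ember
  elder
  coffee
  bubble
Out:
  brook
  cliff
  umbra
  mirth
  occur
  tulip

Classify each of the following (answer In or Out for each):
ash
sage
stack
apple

Out, In, Out, In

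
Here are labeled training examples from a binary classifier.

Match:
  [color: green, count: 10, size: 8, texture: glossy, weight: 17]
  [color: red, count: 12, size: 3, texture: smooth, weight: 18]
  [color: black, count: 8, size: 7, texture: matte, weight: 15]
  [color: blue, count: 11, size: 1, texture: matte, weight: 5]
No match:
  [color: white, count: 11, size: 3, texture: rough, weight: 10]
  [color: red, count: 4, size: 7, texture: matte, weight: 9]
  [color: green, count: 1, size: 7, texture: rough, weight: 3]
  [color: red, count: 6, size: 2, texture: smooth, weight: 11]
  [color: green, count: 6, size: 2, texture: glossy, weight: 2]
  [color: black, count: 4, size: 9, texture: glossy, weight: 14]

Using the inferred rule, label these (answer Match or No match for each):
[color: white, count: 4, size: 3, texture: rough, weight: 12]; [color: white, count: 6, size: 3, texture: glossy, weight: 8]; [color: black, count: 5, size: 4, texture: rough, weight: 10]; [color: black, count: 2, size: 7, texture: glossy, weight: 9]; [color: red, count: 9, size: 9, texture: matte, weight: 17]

No match, No match, No match, No match, Match

The distinguishing property — color is blue OR weight ≥ 15 — holds for all the 'Match' cases and none of the 'No match' cases.
[color: white, count: 4, size: 3, texture: rough, weight: 12]: color is white, weight = 12 — does not fit, so No match. [color: white, count: 6, size: 3, texture: glossy, weight: 8]: color is white, weight = 8 — does not fit, so No match. [color: black, count: 5, size: 4, texture: rough, weight: 10]: color is black, weight = 10 — does not fit, so No match. [color: black, count: 2, size: 7, texture: glossy, weight: 9]: color is black, weight = 9 — does not fit, so No match. [color: red, count: 9, size: 9, texture: matte, weight: 17]: color is red, weight = 17 — satisfies this, so Match.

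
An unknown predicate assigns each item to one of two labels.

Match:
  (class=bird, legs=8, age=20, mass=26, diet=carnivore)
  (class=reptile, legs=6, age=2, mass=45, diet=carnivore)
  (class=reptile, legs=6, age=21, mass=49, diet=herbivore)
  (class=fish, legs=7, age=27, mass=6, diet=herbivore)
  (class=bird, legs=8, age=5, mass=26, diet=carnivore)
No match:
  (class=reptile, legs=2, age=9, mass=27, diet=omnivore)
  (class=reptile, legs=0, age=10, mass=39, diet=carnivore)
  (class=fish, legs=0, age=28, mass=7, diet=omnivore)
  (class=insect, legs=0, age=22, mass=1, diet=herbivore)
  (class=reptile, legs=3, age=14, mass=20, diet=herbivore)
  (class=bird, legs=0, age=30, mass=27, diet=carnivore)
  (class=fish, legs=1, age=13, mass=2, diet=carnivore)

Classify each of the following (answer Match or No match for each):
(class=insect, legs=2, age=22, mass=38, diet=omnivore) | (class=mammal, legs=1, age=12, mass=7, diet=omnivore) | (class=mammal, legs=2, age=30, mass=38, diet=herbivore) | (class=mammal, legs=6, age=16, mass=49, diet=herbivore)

No match, No match, No match, Match

One predicate separates the groups cleanly: legs ≥ 6.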